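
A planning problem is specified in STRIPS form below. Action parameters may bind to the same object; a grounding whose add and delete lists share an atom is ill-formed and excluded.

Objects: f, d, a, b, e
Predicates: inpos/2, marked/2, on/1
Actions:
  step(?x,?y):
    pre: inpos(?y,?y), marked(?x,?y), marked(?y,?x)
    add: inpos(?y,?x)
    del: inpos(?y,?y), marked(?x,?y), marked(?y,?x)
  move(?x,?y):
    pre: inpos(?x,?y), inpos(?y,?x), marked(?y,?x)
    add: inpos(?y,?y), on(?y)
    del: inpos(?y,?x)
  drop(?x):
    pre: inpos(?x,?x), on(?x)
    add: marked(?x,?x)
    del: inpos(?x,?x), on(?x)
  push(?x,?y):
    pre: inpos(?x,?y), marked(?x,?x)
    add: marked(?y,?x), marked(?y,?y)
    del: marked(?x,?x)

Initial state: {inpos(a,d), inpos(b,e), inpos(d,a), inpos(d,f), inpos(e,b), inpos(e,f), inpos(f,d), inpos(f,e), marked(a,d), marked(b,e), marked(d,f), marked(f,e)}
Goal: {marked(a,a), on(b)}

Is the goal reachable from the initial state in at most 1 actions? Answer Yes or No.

1. move(d,a)  →  {inpos(a,a), inpos(b,e), inpos(d,a), inpos(d,f), inpos(e,b), inpos(e,f), inpos(f,d), inpos(f,e), marked(a,d), marked(b,e), marked(d,f), marked(f,e), on(a)}
2. move(e,b)  →  {inpos(a,a), inpos(b,b), inpos(d,a), inpos(d,f), inpos(e,b), inpos(e,f), inpos(f,d), inpos(f,e), marked(a,d), marked(b,e), marked(d,f), marked(f,e), on(a), on(b)}
3. drop(a)  →  {inpos(b,b), inpos(d,a), inpos(d,f), inpos(e,b), inpos(e,f), inpos(f,d), inpos(f,e), marked(a,a), marked(a,d), marked(b,e), marked(d,f), marked(f,e), on(b)}
optimal plan length = 3; 3 > 1

No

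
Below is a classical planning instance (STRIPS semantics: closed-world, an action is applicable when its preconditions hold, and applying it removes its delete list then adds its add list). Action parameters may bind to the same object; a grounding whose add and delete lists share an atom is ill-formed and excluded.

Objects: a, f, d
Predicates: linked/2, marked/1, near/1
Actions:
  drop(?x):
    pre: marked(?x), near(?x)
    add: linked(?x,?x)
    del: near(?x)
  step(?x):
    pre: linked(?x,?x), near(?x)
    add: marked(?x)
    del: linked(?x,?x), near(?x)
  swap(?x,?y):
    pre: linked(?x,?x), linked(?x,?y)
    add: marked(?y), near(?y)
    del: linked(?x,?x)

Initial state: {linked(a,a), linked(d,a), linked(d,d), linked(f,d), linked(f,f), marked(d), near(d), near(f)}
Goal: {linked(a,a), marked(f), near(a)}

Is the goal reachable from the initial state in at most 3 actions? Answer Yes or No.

1. step(f)  →  {linked(a,a), linked(d,a), linked(d,d), linked(f,d), marked(d), marked(f), near(d)}
2. swap(d,a)  →  {linked(a,a), linked(d,a), linked(f,d), marked(a), marked(d), marked(f), near(a), near(d)}
optimal plan length = 2; 2 ≤ 3

Yes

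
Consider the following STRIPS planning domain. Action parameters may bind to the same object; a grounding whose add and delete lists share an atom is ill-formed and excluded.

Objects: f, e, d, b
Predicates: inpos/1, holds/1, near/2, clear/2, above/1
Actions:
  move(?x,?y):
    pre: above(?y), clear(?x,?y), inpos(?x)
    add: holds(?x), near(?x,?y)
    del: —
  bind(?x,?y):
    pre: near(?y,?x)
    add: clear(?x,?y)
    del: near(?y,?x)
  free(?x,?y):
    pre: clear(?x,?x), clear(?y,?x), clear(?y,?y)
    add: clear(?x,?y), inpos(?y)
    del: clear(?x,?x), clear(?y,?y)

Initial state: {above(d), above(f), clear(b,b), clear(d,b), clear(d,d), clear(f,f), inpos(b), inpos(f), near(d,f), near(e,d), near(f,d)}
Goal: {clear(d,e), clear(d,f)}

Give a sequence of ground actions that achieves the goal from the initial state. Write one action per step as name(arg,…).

bind(d,f); bind(d,e)

1. bind(d,f)  →  {above(d), above(f), clear(b,b), clear(d,b), clear(d,d), clear(d,f), clear(f,f), inpos(b), inpos(f), near(d,f), near(e,d)}
2. bind(d,e)  →  {above(d), above(f), clear(b,b), clear(d,b), clear(d,d), clear(d,e), clear(d,f), clear(f,f), inpos(b), inpos(f), near(d,f)}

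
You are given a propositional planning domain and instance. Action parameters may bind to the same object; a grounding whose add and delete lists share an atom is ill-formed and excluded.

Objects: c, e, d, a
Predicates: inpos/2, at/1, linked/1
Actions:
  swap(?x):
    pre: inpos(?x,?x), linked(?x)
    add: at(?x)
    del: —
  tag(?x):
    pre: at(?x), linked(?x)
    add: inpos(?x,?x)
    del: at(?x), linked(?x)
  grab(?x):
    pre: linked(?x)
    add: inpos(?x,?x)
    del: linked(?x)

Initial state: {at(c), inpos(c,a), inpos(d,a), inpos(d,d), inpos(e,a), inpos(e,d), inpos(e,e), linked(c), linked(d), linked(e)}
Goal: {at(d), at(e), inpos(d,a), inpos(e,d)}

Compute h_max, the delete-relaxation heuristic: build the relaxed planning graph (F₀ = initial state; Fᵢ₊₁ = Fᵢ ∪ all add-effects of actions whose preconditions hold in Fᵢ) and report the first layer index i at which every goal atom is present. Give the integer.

1

F0 = init (10 atoms)
F1 = F0 ∪ {at(d), at(e), inpos(c,c)}  (13 atoms)
goal ⊆ F1  ⇒  h_max = 1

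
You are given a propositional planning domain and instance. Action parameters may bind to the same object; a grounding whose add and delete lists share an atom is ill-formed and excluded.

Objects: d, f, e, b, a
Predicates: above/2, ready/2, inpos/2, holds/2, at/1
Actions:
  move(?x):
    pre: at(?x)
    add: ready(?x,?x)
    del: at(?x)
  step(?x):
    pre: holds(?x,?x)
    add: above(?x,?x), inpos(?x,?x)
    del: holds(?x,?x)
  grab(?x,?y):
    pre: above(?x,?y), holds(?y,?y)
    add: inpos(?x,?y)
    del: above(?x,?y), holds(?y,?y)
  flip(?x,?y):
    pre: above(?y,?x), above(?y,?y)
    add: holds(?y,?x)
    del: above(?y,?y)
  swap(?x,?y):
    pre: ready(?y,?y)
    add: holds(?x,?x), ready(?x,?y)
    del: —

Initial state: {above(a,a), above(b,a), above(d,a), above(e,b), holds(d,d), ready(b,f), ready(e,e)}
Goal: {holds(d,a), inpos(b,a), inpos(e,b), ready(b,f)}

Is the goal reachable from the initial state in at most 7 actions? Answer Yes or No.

Yes

1. step(d)  →  {above(a,a), above(b,a), above(d,a), above(d,d), above(e,b), inpos(d,d), ready(b,f), ready(e,e)}
2. flip(a,d)  →  {above(a,a), above(b,a), above(d,a), above(e,b), holds(d,a), inpos(d,d), ready(b,f), ready(e,e)}
3. flip(a,a)  →  {above(b,a), above(d,a), above(e,b), holds(a,a), holds(d,a), inpos(d,d), ready(b,f), ready(e,e)}
4. grab(b,a)  →  {above(d,a), above(e,b), holds(d,a), inpos(b,a), inpos(d,d), ready(b,f), ready(e,e)}
5. swap(b,e)  →  {above(d,a), above(e,b), holds(b,b), holds(d,a), inpos(b,a), inpos(d,d), ready(b,e), ready(b,f), ready(e,e)}
6. grab(e,b)  →  {above(d,a), holds(d,a), inpos(b,a), inpos(d,d), inpos(e,b), ready(b,e), ready(b,f), ready(e,e)}
optimal plan length = 6; 6 ≤ 7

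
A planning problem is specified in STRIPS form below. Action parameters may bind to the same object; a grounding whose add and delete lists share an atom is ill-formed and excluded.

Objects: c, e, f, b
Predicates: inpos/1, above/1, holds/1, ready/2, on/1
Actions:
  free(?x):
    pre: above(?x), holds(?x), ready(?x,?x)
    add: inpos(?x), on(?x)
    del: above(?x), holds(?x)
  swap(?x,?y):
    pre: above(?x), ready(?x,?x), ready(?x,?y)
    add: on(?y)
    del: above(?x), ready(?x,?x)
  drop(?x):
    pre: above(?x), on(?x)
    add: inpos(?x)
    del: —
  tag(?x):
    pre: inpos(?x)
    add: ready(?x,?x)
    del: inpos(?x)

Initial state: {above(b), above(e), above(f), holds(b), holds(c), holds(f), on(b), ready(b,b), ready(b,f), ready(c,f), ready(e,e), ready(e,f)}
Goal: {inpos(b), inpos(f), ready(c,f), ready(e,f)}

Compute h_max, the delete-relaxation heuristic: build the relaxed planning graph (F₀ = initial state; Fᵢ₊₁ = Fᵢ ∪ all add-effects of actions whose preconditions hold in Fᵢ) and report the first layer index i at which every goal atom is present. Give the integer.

2

F0 = init (12 atoms)
F1 = F0 ∪ {inpos(b), on(e), on(f)}  (15 atoms)
F2 = F1 ∪ {inpos(e), inpos(f)}  (17 atoms)
goal ⊆ F2  ⇒  h_max = 2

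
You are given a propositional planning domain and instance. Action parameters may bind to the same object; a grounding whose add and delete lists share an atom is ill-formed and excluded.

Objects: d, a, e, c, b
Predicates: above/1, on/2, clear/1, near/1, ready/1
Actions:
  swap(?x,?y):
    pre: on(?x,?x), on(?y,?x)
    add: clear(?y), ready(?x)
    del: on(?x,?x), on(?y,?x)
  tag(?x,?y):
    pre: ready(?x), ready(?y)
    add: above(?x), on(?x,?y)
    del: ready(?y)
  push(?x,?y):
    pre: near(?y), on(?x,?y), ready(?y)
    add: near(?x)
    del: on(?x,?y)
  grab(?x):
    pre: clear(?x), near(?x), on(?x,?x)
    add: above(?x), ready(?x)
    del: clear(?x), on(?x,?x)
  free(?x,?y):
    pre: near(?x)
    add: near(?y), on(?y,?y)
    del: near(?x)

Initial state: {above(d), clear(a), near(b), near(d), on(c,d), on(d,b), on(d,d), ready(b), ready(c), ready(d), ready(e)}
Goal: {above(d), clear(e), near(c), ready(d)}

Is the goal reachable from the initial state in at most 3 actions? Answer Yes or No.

1. tag(e,d)  →  {above(d), above(e), clear(a), near(b), near(d), on(c,d), on(d,b), on(d,d), on(e,d), ready(b), ready(c), ready(e)}
2. swap(d,e)  →  {above(d), above(e), clear(a), clear(e), near(b), near(d), on(c,d), on(d,b), ready(b), ready(c), ready(d), ready(e)}
3. push(c,d)  →  {above(d), above(e), clear(a), clear(e), near(b), near(c), near(d), on(d,b), ready(b), ready(c), ready(d), ready(e)}
optimal plan length = 3; 3 ≤ 3

Yes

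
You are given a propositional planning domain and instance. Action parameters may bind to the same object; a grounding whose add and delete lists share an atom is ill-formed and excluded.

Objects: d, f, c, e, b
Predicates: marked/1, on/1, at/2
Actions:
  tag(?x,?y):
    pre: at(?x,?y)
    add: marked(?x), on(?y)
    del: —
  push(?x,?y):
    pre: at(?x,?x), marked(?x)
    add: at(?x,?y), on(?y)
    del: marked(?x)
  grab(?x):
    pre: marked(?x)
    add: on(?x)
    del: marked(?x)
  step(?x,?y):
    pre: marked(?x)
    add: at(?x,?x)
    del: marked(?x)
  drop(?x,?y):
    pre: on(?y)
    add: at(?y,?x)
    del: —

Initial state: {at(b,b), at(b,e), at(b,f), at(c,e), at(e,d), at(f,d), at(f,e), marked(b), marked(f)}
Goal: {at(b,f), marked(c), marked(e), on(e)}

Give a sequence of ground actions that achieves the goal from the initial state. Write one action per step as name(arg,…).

tag(c,e); tag(e,d)

1. tag(c,e)  →  {at(b,b), at(b,e), at(b,f), at(c,e), at(e,d), at(f,d), at(f,e), marked(b), marked(c), marked(f), on(e)}
2. tag(e,d)  →  {at(b,b), at(b,e), at(b,f), at(c,e), at(e,d), at(f,d), at(f,e), marked(b), marked(c), marked(e), marked(f), on(d), on(e)}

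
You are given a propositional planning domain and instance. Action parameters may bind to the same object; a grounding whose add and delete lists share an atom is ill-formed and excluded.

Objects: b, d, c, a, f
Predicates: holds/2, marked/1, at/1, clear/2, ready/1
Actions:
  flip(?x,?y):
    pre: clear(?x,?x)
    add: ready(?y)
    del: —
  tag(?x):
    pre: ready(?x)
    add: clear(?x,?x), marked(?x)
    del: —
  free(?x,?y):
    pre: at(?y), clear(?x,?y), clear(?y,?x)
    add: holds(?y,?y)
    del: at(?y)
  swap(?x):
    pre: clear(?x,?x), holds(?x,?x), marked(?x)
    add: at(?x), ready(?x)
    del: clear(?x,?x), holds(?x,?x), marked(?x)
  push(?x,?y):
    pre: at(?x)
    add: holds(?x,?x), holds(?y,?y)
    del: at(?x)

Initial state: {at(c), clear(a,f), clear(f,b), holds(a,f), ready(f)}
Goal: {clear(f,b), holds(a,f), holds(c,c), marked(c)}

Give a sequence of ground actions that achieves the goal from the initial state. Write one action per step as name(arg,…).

tag(f); flip(f,c); tag(c); free(c,c)

1. tag(f)  →  {at(c), clear(a,f), clear(f,b), clear(f,f), holds(a,f), marked(f), ready(f)}
2. flip(f,c)  →  {at(c), clear(a,f), clear(f,b), clear(f,f), holds(a,f), marked(f), ready(c), ready(f)}
3. tag(c)  →  {at(c), clear(a,f), clear(c,c), clear(f,b), clear(f,f), holds(a,f), marked(c), marked(f), ready(c), ready(f)}
4. free(c,c)  →  {clear(a,f), clear(c,c), clear(f,b), clear(f,f), holds(a,f), holds(c,c), marked(c), marked(f), ready(c), ready(f)}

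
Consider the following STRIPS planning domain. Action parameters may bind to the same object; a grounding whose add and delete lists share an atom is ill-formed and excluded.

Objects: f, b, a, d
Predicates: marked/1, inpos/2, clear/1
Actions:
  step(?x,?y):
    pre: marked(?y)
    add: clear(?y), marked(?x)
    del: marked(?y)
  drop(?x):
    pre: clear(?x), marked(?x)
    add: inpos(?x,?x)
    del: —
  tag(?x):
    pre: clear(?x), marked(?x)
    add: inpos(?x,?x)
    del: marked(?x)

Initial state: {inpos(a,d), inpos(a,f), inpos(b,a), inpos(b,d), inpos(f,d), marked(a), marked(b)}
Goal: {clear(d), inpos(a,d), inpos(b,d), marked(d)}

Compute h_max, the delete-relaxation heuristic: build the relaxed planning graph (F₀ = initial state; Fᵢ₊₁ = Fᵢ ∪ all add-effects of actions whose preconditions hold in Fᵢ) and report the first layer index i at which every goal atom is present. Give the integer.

2

F0 = init (7 atoms)
F1 = F0 ∪ {clear(a), clear(b), marked(d), marked(f)}  (11 atoms)
F2 = F1 ∪ {clear(d), clear(f), inpos(a,a), inpos(b,b)}  (15 atoms)
goal ⊆ F2  ⇒  h_max = 2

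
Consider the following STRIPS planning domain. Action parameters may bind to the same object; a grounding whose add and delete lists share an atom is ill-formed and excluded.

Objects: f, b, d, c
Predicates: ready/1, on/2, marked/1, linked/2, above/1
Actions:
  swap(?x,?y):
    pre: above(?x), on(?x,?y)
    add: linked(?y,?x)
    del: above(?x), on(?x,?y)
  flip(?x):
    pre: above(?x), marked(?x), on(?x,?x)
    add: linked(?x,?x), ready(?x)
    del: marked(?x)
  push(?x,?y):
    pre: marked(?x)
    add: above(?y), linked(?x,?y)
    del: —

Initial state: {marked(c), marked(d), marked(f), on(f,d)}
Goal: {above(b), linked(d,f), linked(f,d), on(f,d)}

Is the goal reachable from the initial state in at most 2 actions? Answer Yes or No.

1. push(f,b)  →  {above(b), linked(f,b), marked(c), marked(d), marked(f), on(f,d)}
2. push(f,d)  →  {above(b), above(d), linked(f,b), linked(f,d), marked(c), marked(d), marked(f), on(f,d)}
3. push(d,f)  →  {above(b), above(d), above(f), linked(d,f), linked(f,b), linked(f,d), marked(c), marked(d), marked(f), on(f,d)}
optimal plan length = 3; 3 > 2

No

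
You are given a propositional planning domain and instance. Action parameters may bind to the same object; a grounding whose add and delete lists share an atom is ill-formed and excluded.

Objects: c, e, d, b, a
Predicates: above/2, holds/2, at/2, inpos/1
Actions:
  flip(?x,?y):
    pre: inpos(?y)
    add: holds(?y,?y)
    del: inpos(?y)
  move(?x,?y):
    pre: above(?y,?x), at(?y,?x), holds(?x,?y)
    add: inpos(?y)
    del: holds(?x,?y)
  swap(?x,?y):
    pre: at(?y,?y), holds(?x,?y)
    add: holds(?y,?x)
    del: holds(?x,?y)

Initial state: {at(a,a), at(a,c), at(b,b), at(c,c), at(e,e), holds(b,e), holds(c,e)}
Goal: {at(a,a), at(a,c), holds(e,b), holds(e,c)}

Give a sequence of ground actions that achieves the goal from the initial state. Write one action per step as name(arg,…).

1. swap(c,e)  →  {at(a,a), at(a,c), at(b,b), at(c,c), at(e,e), holds(b,e), holds(e,c)}
2. swap(b,e)  →  {at(a,a), at(a,c), at(b,b), at(c,c), at(e,e), holds(e,b), holds(e,c)}

swap(c,e); swap(b,e)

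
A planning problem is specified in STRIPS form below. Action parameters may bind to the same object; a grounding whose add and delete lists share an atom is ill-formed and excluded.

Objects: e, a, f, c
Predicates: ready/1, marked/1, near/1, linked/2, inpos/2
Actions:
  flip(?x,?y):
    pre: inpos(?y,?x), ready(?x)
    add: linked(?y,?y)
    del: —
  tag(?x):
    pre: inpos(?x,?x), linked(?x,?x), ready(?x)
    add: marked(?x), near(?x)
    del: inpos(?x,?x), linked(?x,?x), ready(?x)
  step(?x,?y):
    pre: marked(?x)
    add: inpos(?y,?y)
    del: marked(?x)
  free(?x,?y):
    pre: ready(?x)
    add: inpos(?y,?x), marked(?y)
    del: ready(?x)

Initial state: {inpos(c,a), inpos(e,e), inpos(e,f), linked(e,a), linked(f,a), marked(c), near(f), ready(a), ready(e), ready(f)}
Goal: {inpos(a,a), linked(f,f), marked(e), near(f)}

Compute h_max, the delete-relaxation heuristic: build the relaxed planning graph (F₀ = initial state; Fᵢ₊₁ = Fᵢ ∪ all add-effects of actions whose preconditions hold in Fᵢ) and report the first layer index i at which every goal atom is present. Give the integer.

F0 = init (10 atoms)
F1 = F0 ∪ {inpos(a,a), inpos(a,e), inpos(a,f), inpos(c,c), inpos(c,e), inpos(c,f), inpos(e,a), inpos(f,a), inpos(f,e), inpos(f,f), linked(c,c), linked(e,e), marked(a), marked(e), marked(f)}  (25 atoms)
F2 = F1 ∪ {linked(a,a), linked(f,f), near(e)}  (28 atoms)
goal ⊆ F2  ⇒  h_max = 2

2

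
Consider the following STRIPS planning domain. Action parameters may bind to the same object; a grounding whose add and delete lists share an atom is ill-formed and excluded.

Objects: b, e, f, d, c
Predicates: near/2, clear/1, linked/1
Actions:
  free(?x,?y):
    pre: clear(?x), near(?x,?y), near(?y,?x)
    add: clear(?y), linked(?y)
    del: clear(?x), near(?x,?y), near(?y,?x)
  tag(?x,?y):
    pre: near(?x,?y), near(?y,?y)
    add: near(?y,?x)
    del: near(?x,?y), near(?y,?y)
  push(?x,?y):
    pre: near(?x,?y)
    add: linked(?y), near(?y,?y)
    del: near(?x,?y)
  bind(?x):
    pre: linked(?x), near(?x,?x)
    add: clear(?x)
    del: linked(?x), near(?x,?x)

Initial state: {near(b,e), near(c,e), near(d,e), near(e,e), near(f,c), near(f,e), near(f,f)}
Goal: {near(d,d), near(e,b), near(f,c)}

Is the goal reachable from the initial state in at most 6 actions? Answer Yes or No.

1. tag(b,e)  →  {near(c,e), near(d,e), near(e,b), near(f,c), near(f,e), near(f,f)}
2. push(f,e)  →  {linked(e), near(c,e), near(d,e), near(e,b), near(e,e), near(f,c), near(f,f)}
3. tag(d,e)  →  {linked(e), near(c,e), near(e,b), near(e,d), near(f,c), near(f,f)}
4. push(e,d)  →  {linked(d), linked(e), near(c,e), near(d,d), near(e,b), near(f,c), near(f,f)}
optimal plan length = 4; 4 ≤ 6

Yes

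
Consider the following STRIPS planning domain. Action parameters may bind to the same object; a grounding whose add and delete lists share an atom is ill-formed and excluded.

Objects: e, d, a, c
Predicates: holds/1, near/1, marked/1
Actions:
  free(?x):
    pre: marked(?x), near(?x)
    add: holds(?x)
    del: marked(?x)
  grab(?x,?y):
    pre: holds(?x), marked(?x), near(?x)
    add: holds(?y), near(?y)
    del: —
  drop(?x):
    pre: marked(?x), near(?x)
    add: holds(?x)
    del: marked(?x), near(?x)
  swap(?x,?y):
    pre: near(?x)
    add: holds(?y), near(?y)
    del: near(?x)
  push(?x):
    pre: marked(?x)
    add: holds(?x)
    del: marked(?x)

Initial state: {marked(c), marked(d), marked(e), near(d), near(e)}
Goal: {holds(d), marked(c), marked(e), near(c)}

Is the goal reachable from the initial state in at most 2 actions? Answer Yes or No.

1. free(d)  →  {holds(d), marked(c), marked(e), near(d), near(e)}
2. swap(e,c)  →  {holds(c), holds(d), marked(c), marked(e), near(c), near(d)}
optimal plan length = 2; 2 ≤ 2

Yes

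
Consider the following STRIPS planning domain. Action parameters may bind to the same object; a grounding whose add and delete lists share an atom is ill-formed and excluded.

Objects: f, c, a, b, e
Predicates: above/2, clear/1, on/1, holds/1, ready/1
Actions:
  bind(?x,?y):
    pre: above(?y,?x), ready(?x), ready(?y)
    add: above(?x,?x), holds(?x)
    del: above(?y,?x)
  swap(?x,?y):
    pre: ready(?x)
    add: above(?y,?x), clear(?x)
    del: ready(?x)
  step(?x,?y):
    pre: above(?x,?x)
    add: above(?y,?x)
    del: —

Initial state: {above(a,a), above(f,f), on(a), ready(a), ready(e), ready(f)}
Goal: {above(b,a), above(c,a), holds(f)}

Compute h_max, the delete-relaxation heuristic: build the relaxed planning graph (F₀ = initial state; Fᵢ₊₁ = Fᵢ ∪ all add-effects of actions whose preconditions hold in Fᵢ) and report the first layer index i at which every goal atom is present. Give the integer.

2

F0 = init (6 atoms)
F1 = F0 ∪ {above(a,e), above(a,f), above(b,a), above(b,e), above(b,f), above(c,a), above(c,e), above(c,f), above(e,a), above(e,e), above(e,f), above(f,a), above(f,e), clear(a), clear(e), clear(f)}  (22 atoms)
F2 = F1 ∪ {holds(a), holds(e), holds(f)}  (25 atoms)
goal ⊆ F2  ⇒  h_max = 2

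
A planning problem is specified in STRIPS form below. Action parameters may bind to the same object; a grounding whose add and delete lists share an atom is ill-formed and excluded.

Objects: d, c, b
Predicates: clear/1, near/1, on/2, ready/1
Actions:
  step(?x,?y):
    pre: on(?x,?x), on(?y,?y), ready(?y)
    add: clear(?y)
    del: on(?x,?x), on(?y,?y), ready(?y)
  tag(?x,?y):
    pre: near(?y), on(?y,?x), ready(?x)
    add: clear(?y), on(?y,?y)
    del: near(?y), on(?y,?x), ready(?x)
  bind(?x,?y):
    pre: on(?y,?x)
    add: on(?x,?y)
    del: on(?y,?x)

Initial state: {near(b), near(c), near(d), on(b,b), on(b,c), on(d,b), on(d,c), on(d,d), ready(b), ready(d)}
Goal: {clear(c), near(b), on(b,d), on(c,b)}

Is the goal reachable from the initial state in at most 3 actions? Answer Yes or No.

1. bind(c,d)  →  {near(b), near(c), near(d), on(b,b), on(b,c), on(c,d), on(d,b), on(d,d), ready(b), ready(d)}
2. tag(d,c)  →  {clear(c), near(b), near(d), on(b,b), on(b,c), on(c,c), on(d,b), on(d,d), ready(b)}
3. bind(c,b)  →  {clear(c), near(b), near(d), on(b,b), on(c,b), on(c,c), on(d,b), on(d,d), ready(b)}
4. bind(b,d)  →  {clear(c), near(b), near(d), on(b,b), on(b,d), on(c,b), on(c,c), on(d,d), ready(b)}
optimal plan length = 4; 4 > 3

No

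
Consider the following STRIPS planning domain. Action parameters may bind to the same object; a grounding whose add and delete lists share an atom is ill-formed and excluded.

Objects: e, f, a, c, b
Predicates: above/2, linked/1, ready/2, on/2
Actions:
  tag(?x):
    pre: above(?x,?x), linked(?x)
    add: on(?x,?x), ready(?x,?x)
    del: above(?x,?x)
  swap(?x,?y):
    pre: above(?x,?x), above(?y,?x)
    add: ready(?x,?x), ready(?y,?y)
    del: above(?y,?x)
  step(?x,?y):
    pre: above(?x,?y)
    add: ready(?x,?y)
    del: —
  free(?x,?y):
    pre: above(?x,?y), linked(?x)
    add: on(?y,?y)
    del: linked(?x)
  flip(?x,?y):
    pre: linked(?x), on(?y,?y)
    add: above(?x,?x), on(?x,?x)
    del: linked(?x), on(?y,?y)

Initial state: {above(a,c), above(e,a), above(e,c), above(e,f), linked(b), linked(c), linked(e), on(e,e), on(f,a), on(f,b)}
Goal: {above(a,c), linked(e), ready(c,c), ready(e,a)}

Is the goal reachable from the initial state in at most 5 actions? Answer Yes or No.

1. step(e,a)  →  {above(a,c), above(e,a), above(e,c), above(e,f), linked(b), linked(c), linked(e), on(e,e), on(f,a), on(f,b), ready(e,a)}
2. flip(c,e)  →  {above(a,c), above(c,c), above(e,a), above(e,c), above(e,f), linked(b), linked(e), on(c,c), on(f,a), on(f,b), ready(e,a)}
3. swap(c,e)  →  {above(a,c), above(c,c), above(e,a), above(e,f), linked(b), linked(e), on(c,c), on(f,a), on(f,b), ready(c,c), ready(e,a), ready(e,e)}
optimal plan length = 3; 3 ≤ 5

Yes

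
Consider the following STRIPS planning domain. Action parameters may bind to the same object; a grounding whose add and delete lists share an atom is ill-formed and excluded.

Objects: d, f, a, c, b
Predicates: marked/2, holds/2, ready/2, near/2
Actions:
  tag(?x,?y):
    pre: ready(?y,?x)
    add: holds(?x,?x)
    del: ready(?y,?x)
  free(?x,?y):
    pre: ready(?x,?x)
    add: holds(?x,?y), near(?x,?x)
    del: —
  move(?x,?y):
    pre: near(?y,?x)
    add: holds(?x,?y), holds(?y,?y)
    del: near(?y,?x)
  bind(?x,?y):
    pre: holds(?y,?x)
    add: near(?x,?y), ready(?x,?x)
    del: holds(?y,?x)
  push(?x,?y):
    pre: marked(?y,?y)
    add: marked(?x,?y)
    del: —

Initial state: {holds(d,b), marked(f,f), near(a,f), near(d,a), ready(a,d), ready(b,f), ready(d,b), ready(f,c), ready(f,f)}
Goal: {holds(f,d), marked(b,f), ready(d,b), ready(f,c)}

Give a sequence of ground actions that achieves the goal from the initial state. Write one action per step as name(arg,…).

free(f,d); push(b,f)

1. free(f,d)  →  {holds(d,b), holds(f,d), marked(f,f), near(a,f), near(d,a), near(f,f), ready(a,d), ready(b,f), ready(d,b), ready(f,c), ready(f,f)}
2. push(b,f)  →  {holds(d,b), holds(f,d), marked(b,f), marked(f,f), near(a,f), near(d,a), near(f,f), ready(a,d), ready(b,f), ready(d,b), ready(f,c), ready(f,f)}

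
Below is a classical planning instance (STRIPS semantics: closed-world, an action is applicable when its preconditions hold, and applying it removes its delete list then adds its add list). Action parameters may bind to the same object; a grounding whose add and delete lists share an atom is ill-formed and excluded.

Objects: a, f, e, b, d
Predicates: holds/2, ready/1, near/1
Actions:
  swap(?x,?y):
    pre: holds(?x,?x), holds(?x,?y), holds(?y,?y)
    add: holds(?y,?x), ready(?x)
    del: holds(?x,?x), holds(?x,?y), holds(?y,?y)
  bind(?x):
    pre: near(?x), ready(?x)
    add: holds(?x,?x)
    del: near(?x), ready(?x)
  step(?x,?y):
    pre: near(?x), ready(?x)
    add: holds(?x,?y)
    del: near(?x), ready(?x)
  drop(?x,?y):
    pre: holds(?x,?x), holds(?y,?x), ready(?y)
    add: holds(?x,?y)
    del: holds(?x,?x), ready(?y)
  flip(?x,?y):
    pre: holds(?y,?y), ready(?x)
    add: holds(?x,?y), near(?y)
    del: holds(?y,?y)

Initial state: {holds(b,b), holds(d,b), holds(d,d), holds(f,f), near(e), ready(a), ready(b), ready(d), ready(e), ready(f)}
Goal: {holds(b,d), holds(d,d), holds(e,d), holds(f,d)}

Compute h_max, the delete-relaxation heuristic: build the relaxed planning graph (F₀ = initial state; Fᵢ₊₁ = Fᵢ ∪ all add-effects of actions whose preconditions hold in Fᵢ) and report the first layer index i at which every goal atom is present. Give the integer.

F0 = init (10 atoms)
F1 = F0 ∪ {holds(a,b), holds(a,d), holds(a,f), holds(b,d), holds(b,f), holds(d,f), holds(e,a), holds(e,b), holds(e,d), holds(e,e), holds(e,f), holds(f,b), holds(f,d), near(b), near(d), near(f)}  (26 atoms)
goal ⊆ F1  ⇒  h_max = 1

1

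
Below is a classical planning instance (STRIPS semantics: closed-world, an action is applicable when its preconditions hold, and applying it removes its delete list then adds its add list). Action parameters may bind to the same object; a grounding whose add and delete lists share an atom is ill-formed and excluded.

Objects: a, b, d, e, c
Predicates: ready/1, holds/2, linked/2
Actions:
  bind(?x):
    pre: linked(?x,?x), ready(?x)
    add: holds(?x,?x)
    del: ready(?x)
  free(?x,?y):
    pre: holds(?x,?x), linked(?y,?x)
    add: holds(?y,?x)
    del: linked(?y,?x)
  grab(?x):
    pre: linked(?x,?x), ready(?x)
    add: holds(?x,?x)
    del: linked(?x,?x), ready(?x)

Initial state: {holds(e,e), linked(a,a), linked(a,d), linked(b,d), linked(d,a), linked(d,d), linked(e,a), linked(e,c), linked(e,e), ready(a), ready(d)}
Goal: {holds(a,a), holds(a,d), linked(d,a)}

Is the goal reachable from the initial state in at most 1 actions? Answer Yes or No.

No

1. bind(a)  →  {holds(a,a), holds(e,e), linked(a,a), linked(a,d), linked(b,d), linked(d,a), linked(d,d), linked(e,a), linked(e,c), linked(e,e), ready(d)}
2. bind(d)  →  {holds(a,a), holds(d,d), holds(e,e), linked(a,a), linked(a,d), linked(b,d), linked(d,a), linked(d,d), linked(e,a), linked(e,c), linked(e,e)}
3. free(d,a)  →  {holds(a,a), holds(a,d), holds(d,d), holds(e,e), linked(a,a), linked(b,d), linked(d,a), linked(d,d), linked(e,a), linked(e,c), linked(e,e)}
optimal plan length = 3; 3 > 1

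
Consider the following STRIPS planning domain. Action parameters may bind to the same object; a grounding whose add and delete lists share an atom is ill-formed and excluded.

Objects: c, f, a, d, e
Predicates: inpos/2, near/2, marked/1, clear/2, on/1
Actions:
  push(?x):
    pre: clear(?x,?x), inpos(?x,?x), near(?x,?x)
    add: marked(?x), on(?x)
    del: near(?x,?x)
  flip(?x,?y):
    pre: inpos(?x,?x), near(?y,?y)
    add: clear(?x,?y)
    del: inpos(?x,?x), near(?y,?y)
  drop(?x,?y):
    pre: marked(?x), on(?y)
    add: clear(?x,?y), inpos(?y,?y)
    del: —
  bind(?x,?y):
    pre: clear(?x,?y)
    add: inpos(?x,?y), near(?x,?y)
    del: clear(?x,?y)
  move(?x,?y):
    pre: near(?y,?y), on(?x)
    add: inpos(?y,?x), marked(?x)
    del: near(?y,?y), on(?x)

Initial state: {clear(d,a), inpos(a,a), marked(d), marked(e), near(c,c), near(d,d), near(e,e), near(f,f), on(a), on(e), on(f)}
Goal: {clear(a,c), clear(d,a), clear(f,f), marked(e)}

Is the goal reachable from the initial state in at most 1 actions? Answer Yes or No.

1. flip(a,c)  →  {clear(a,c), clear(d,a), marked(d), marked(e), near(d,d), near(e,e), near(f,f), on(a), on(e), on(f)}
2. drop(d,f)  →  {clear(a,c), clear(d,a), clear(d,f), inpos(f,f), marked(d), marked(e), near(d,d), near(e,e), near(f,f), on(a), on(e), on(f)}
3. flip(f,f)  →  {clear(a,c), clear(d,a), clear(d,f), clear(f,f), marked(d), marked(e), near(d,d), near(e,e), on(a), on(e), on(f)}
optimal plan length = 3; 3 > 1

No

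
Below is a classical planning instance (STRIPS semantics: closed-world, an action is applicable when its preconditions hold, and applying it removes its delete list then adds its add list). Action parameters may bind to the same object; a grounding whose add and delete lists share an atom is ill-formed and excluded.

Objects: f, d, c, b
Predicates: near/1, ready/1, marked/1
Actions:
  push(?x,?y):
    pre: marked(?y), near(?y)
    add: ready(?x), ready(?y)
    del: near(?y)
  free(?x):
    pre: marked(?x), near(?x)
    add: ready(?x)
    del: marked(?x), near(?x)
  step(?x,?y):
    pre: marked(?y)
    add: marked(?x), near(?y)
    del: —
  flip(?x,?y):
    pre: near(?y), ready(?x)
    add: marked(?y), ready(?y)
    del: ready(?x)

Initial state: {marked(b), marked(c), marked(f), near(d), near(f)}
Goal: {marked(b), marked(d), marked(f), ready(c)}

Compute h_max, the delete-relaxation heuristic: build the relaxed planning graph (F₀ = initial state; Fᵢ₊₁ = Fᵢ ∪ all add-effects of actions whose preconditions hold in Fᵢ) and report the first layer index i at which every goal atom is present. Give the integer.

F0 = init (5 atoms)
F1 = F0 ∪ {marked(d), near(b), near(c), ready(b), ready(c), ready(d), ready(f)}  (12 atoms)
goal ⊆ F1  ⇒  h_max = 1

1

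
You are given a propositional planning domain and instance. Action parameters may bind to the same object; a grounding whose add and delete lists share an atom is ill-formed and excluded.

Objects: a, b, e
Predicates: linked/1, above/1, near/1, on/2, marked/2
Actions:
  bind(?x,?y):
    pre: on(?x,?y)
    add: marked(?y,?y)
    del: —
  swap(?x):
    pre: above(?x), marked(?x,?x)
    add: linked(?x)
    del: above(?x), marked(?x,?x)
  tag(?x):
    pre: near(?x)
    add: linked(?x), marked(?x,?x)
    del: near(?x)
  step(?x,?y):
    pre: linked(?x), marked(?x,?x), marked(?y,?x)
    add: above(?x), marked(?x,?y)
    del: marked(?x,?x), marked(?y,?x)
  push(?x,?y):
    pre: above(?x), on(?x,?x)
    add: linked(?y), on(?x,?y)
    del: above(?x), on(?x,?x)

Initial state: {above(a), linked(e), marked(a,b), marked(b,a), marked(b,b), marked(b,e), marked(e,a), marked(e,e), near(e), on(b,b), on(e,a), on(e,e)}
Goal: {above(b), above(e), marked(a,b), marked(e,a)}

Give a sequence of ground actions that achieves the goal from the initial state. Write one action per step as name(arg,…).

1. step(e,b)  →  {above(a), above(e), linked(e), marked(a,b), marked(b,a), marked(b,b), marked(e,a), marked(e,b), near(e), on(b,b), on(e,a), on(e,e)}
2. bind(e,e)  →  {above(a), above(e), linked(e), marked(a,b), marked(b,a), marked(b,b), marked(e,a), marked(e,b), marked(e,e), near(e), on(b,b), on(e,a), on(e,e)}
3. push(e,b)  →  {above(a), linked(b), linked(e), marked(a,b), marked(b,a), marked(b,b), marked(e,a), marked(e,b), marked(e,e), near(e), on(b,b), on(e,a), on(e,b)}
4. step(b,e)  →  {above(a), above(b), linked(b), linked(e), marked(a,b), marked(b,a), marked(b,e), marked(e,a), marked(e,e), near(e), on(b,b), on(e,a), on(e,b)}
5. step(e,b)  →  {above(a), above(b), above(e), linked(b), linked(e), marked(a,b), marked(b,a), marked(e,a), marked(e,b), near(e), on(b,b), on(e,a), on(e,b)}

step(e,b); bind(e,e); push(e,b); step(b,e); step(e,b)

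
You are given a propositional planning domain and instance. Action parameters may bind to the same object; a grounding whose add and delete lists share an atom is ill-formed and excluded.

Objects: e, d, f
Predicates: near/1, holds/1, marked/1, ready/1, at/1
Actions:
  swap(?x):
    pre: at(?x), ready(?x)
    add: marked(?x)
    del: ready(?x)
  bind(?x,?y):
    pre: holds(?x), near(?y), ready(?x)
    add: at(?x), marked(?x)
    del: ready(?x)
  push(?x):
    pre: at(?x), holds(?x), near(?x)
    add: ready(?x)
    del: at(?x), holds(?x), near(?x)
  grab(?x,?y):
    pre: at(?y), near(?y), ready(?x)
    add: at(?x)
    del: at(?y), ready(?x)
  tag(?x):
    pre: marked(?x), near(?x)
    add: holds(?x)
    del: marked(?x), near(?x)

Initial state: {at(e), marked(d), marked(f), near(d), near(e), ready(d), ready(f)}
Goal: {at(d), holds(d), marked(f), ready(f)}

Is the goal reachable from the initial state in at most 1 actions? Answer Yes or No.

No

1. grab(d,e)  →  {at(d), marked(d), marked(f), near(d), near(e), ready(f)}
2. tag(d)  →  {at(d), holds(d), marked(f), near(e), ready(f)}
optimal plan length = 2; 2 > 1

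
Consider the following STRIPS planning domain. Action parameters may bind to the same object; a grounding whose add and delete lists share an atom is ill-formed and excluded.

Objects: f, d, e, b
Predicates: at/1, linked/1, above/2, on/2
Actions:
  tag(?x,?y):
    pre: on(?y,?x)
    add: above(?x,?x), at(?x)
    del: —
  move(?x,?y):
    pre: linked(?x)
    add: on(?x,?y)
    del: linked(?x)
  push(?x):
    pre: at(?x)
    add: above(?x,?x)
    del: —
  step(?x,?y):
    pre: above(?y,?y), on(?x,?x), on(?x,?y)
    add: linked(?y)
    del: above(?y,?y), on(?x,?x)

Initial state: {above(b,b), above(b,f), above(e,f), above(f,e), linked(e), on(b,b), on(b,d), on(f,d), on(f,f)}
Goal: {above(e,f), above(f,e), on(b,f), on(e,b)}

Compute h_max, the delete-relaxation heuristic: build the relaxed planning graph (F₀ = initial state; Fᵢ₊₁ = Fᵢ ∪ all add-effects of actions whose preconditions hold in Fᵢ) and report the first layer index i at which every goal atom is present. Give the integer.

2

F0 = init (9 atoms)
F1 = F0 ∪ {above(d,d), above(f,f), at(b), at(d), at(f), linked(b), on(e,b), on(e,d), on(e,e), on(e,f)}  (19 atoms)
F2 = F1 ∪ {above(e,e), at(e), linked(d), linked(f), on(b,e), on(b,f)}  (25 atoms)
goal ⊆ F2  ⇒  h_max = 2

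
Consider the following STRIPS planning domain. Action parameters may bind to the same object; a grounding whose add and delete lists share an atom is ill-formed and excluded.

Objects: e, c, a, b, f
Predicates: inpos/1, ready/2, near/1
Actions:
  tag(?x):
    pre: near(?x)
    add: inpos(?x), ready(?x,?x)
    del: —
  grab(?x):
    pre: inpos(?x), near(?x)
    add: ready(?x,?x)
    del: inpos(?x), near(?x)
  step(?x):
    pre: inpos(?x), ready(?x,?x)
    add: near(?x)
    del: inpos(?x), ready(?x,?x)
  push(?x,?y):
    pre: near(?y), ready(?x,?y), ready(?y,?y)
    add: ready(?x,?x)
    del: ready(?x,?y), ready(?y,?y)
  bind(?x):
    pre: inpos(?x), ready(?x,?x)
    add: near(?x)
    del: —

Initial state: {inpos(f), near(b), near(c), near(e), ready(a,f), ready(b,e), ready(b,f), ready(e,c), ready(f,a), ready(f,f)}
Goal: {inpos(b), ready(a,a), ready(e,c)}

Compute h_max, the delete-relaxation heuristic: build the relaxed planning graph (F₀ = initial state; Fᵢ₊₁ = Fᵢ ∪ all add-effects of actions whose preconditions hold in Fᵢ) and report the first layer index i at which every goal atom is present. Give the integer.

F0 = init (10 atoms)
F1 = F0 ∪ {inpos(b), inpos(c), inpos(e), near(f), ready(b,b), ready(c,c), ready(e,e)}  (17 atoms)
F2 = F1 ∪ {ready(a,a)}  (18 atoms)
goal ⊆ F2  ⇒  h_max = 2

2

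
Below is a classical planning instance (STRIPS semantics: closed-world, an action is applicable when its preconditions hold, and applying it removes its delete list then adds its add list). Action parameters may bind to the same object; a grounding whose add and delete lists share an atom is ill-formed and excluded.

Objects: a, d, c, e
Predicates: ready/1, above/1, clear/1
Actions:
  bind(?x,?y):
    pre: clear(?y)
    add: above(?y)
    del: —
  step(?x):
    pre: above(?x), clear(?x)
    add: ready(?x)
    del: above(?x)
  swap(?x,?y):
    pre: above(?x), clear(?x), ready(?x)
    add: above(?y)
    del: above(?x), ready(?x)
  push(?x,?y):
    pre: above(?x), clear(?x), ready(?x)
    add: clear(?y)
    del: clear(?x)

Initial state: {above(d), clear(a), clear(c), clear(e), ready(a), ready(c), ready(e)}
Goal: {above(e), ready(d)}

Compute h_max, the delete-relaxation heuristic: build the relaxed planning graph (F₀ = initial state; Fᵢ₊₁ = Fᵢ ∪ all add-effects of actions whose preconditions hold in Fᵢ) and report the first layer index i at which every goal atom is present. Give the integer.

F0 = init (7 atoms)
F1 = F0 ∪ {above(a), above(c), above(e)}  (10 atoms)
F2 = F1 ∪ {clear(d)}  (11 atoms)
F3 = F2 ∪ {ready(d)}  (12 atoms)
goal ⊆ F3  ⇒  h_max = 3

3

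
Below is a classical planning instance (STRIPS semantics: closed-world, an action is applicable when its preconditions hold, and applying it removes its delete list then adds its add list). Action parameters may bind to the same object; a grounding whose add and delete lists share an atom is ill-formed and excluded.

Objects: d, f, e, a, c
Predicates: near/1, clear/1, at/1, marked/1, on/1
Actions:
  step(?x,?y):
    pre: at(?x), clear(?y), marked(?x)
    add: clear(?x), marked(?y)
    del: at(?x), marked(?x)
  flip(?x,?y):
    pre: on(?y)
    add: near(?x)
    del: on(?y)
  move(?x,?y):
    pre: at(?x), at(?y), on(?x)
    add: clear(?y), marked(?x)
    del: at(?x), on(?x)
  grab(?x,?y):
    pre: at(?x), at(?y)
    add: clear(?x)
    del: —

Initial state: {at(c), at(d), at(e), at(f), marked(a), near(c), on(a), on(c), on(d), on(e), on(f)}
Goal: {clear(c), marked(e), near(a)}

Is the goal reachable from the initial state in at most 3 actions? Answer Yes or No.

Yes

1. flip(a,d)  →  {at(c), at(d), at(e), at(f), marked(a), near(a), near(c), on(a), on(c), on(e), on(f)}
2. move(e,c)  →  {at(c), at(d), at(f), clear(c), marked(a), marked(e), near(a), near(c), on(a), on(c), on(f)}
optimal plan length = 2; 2 ≤ 3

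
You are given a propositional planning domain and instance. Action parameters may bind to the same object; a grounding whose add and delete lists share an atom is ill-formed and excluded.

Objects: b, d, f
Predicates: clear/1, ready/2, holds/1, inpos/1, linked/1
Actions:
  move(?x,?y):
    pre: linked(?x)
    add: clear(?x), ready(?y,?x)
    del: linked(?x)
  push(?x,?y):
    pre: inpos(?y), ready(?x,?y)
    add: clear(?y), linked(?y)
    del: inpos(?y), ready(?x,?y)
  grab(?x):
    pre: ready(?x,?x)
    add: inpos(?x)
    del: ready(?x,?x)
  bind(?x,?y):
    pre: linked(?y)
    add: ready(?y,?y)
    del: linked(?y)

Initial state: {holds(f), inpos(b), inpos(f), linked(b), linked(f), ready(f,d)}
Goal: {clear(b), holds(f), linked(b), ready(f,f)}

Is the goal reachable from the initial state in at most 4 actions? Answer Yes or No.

1. move(b,b)  →  {clear(b), holds(f), inpos(b), inpos(f), linked(f), ready(b,b), ready(f,d)}
2. move(f,f)  →  {clear(b), clear(f), holds(f), inpos(b), inpos(f), ready(b,b), ready(f,d), ready(f,f)}
3. push(b,b)  →  {clear(b), clear(f), holds(f), inpos(f), linked(b), ready(f,d), ready(f,f)}
optimal plan length = 3; 3 ≤ 4

Yes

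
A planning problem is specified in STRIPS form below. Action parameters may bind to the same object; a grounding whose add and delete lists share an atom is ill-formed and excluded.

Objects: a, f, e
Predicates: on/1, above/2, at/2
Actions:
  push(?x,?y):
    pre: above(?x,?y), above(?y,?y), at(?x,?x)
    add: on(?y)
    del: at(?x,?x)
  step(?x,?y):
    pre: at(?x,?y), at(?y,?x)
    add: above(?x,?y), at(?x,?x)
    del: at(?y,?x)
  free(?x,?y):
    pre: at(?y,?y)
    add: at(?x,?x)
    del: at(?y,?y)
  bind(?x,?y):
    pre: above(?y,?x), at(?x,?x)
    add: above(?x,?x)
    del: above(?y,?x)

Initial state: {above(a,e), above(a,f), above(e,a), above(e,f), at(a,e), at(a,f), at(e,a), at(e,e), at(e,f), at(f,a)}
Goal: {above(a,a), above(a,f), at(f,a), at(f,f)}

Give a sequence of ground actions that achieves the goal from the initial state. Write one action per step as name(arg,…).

step(a,e); step(f,a); bind(a,f)

1. step(a,e)  →  {above(a,e), above(a,f), above(e,a), above(e,f), at(a,a), at(a,e), at(a,f), at(e,e), at(e,f), at(f,a)}
2. step(f,a)  →  {above(a,e), above(a,f), above(e,a), above(e,f), above(f,a), at(a,a), at(a,e), at(e,e), at(e,f), at(f,a), at(f,f)}
3. bind(a,f)  →  {above(a,a), above(a,e), above(a,f), above(e,a), above(e,f), at(a,a), at(a,e), at(e,e), at(e,f), at(f,a), at(f,f)}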